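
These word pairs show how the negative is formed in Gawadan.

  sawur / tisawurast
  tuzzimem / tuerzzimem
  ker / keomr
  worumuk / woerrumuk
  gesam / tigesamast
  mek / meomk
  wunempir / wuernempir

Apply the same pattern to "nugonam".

nuergonam

ker and sawur both end in -r yet inflect differently (keomr, tisawurast), so the final letter is not what conditions the rule; the number of vowels is.
"nugonam" has 3 vowels. The stems with 3 vowels (worumuk → woerrumuk, wunempir → wuernempir, tuzzimem → tuerzzimem) insert -er- after the first vowel.
So nugonam → nuergonam.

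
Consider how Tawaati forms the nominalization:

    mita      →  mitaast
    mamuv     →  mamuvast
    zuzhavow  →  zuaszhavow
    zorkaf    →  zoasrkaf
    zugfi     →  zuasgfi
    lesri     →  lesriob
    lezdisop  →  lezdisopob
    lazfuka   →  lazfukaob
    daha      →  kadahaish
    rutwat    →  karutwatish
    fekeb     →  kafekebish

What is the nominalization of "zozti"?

zoaszti

zugfi and lesri both end in -i yet inflect differently (zuasgfi, lesriob), so the final letter is not what conditions the rule; the first letter is.
"zozti" begins with z-. The stems beginning with z- (zuzhavow → zuaszhavow, zorkaf → zoasrkaf, zugfi → zuasgfi) insert -as- after the first vowel.
So zozti → zoaszti.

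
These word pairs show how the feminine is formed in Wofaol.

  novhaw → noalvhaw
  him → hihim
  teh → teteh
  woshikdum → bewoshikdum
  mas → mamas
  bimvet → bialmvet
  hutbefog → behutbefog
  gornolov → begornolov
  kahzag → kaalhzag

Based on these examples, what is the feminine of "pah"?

papah

him and woshikdum both end in -m yet inflect differently (hihim, bewoshikdum), so the final letter is not what conditions the rule; the number of vowels is.
"pah" has 1 vowel. The stems with 1 vowel (mas → mamas, teh → teteh, him → hihim) repeat the first consonant+vowel as a prefix.
The other patterns: stems with 2 vowels insert -al- after the first vowel; stems with 3 vowels add the prefix be-.
So pah → papah.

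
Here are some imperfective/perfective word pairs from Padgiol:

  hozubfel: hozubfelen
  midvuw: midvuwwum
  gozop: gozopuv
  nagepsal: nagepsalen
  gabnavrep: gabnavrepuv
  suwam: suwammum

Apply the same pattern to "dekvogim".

dekvogimmum

suwam and nagepsal both have last vowel 'a' yet inflect differently (suwammum, nagepsalen), so the last vowel is not what conditions the rule; the final letter is.
"dekvogim" ends in -m. The one such stem in the data (suwam → suwammum) doubles the final consonant and adds -um (as does midvuw), so the same rule applies.
So dekvogim → dekvogimmum.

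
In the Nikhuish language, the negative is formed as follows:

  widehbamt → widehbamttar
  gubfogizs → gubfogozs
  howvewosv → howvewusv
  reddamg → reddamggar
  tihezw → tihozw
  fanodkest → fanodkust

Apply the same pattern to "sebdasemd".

widehbamt and fanodkest both end in -t yet inflect differently (widehbamttar, fanodkust), so the final letter is not what conditions the rule; the second-to-last letter is.
"sebdasemd" has second-to-last letter 'm'. The stems whose second-to-last letter is 'm' (widehbamt → widehbamttar, reddamg → reddamggar) double the final consonant and add -ar.
The other patterns: stems whose second-to-last letter is 's' change the last vowel to 'u'; stems whose second-to-last letter is 'z' change the last vowel to 'o'.
So sebdasemd → sebdasemddar.

sebdasemddar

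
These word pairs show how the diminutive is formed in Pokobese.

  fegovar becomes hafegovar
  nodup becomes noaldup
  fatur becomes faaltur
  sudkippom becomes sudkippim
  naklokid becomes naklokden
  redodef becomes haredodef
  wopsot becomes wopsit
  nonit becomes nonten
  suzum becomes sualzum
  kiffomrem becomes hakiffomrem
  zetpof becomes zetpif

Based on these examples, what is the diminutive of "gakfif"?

gakffen

nonit and wopsot both end in -t yet inflect differently (nonten, wopsit), so the final letter is not what conditions the rule; the last vowel is.
"gakfif" has last vowel 'i'. The stems whose last vowel is 'i' (nonit → nonten, naklokid → naklokden) delete the last vowel and add -en.
The other patterns: stems whose last vowel is 'u' insert -al- after the first vowel; stems whose last vowel is 'o' change the last vowel to 'i'; stems whose last vowel is 'a' or 'e' add the prefix ha-.
So gakfif → gakffen.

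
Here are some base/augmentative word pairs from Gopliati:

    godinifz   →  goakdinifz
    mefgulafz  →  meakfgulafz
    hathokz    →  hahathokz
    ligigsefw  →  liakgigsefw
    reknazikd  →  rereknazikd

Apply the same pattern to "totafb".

toaktafb

"totafb" has second-to-last letter 'f'. The stems whose second-to-last letter is 'f' (godinifz → goakdinifz, mefgulafz → meakfgulafz, ligigsefw → liakgigsefw) insert -ak- after the first vowel.
The other pattern: stems whose second-to-last letter is 'k' repeat the first consonant+vowel as a prefix.
So totafb → toaktafb.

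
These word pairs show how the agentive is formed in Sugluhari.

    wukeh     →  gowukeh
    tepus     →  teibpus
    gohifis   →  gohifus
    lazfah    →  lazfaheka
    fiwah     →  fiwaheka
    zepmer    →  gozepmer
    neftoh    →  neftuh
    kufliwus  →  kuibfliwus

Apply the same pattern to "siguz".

siibguz

fiwah and wukeh both end in -h yet inflect differently (fiwaheka, gowukeh), so the final letter is not what conditions the rule; the last vowel is.
"siguz" has last vowel 'u'. The stems whose last vowel is 'u' (tepus → teibpus, kufliwus → kuibfliwus) insert -ib- after the first vowel.
The other patterns: stems whose last vowel is 'a' add -eka; stems whose last vowel is 'e' add the prefix go-; stems whose last vowel is 'i' or 'o' change the last vowel to 'u'.
So siguz → siibguz.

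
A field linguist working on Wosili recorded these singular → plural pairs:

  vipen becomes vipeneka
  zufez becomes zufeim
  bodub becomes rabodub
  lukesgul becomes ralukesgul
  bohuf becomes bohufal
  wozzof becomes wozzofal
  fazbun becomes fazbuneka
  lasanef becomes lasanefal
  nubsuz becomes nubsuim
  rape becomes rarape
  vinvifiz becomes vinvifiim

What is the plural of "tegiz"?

lasanef and zufez both have last vowel 'e' yet inflect differently (lasanefal, zufeim), so the last vowel is not what conditions the rule; the final letter is.
"tegiz" ends in -z. The stems ending in -z (vinvifiz → vinvifiim, zufez → zufeim, nubsuz → nubsuim) drop the final letter and add -im.
The other patterns: stems ending in -f add -al; stems ending in -n add -eka; stems ending in -b, -e or -l add the prefix ra-.
So tegiz → tegiim.

tegiim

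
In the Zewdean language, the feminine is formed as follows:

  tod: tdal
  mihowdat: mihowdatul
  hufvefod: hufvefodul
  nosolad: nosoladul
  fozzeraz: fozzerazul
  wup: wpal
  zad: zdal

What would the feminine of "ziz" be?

tod and hufvefod both end in -d yet inflect differently (tdal, hufvefodul), so the final letter is not what conditions the rule; the number of vowels is.
"ziz" has 1 vowel. The stems with 1 vowel (tod → tdal, wup → wpal, zad → zdal) delete the last vowel and add -al.
So ziz → zzal.

zzal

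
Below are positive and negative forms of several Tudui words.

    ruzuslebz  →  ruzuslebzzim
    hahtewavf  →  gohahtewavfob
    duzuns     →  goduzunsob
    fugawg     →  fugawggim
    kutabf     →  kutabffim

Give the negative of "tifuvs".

gotifuvsob

kutabf and hahtewavf both end in -f yet inflect differently (kutabffim, gohahtewavfob), so the final letter is not what conditions the rule; the second-to-last letter is.
"tifuvs" has second-to-last letter 'v'. The one such stem in the data (hahtewavf → gohahtewavfob) adds go- … -ob around the stem, so the same rule applies.
The other pattern: stems whose second-to-last letter is 'b' or 'w' double the final consonant and add -im.
So tifuvs → gotifuvsob.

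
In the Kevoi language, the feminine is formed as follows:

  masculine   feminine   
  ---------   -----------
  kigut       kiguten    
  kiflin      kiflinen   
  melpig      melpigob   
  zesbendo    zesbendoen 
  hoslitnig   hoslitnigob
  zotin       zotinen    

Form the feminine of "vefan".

hoslitnig and kiflin both have last vowel 'i' yet inflect differently (hoslitnigob, kiflinen), so the last vowel is not what conditions the rule; the final letter is.
"vefan" ends in -n. The stems ending in -n (kiflin → kiflinen, zotin → zotinen) add -en.
So vefan → vefanen.

vefanen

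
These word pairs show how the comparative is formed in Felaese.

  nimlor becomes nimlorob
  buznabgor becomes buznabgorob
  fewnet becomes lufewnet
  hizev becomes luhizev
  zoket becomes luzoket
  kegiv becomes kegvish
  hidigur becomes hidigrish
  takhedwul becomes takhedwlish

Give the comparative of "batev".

hizev and kegiv both end in -v yet inflect differently (luhizev, kegvish), so the final letter is not what conditions the rule; the last vowel is.
"batev" has last vowel 'e'. The stems whose last vowel is 'e' (fewnet → lufewnet, hizev → luhizev, zoket → luzoket) add the prefix lu-.
The other patterns: stems whose last vowel is 'o' add -ob; stems whose last vowel is 'i' or 'u' delete the last vowel and add -ish.
So batev → lubatev.

lubatev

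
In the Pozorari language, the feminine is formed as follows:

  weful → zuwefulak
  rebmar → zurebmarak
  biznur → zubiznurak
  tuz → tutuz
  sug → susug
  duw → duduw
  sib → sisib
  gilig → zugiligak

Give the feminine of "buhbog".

zubuhbogak

gilig and sug both end in -g yet inflect differently (zugiligak, susug), so the final letter is not what conditions the rule; the number of vowels is.
"buhbog" has 2 vowels. The stems with 2 vowels (biznur → zubiznurak, gilig → zugiligak, rebmar → zurebmarak) add zu- … -ak around the stem.
So buhbog → zubuhbogak.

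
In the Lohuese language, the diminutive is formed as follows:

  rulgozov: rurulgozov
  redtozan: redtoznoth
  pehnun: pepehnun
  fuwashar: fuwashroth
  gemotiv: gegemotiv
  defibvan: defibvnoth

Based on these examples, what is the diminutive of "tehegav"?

tehegvoth

redtozan and pehnun both end in -n yet inflect differently (redtoznoth, pepehnun), so the final letter is not what conditions the rule; the last vowel is.
"tehegav" has last vowel 'a'. The stems whose last vowel is 'a' (fuwashar → fuwashroth, redtozan → redtoznoth, defibvan → defibvnoth) delete the last vowel and add -oth.
So tehegav → tehegvoth.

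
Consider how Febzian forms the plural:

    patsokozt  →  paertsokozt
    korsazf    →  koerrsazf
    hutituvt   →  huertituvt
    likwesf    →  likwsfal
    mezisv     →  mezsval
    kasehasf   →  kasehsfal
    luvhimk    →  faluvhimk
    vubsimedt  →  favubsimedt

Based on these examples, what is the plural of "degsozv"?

korsazf and likwesf both end in -f yet inflect differently (koerrsazf, likwsfal), so the final letter is not what conditions the rule; the second-to-last letter is.
"degsozv" has second-to-last letter 'z'. The stems whose second-to-last letter is 'z' (patsokozt → paertsokozt, korsazf → koerrsazf) insert -er- after the first vowel.
So degsozv → deergsozv.

deergsozv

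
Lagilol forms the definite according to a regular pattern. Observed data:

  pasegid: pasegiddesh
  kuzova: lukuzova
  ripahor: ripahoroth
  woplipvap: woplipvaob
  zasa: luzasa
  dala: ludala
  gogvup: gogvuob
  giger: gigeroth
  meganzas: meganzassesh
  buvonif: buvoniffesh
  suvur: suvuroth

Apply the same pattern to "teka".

kuzova and woplipvap both have last vowel 'a' yet inflect differently (lukuzova, woplipvaob), so the last vowel is not what conditions the rule; the final letter is.
"teka" ends in -a. The stems ending in -a (kuzova → lukuzova, dala → ludala, zasa → luzasa) add the prefix lu-.
The other patterns: stems ending in -r add -oth; stems ending in -p drop the final letter and add -ob; stems ending in -d, -f or -s double the final consonant and add -esh.
So teka → luteka.

luteka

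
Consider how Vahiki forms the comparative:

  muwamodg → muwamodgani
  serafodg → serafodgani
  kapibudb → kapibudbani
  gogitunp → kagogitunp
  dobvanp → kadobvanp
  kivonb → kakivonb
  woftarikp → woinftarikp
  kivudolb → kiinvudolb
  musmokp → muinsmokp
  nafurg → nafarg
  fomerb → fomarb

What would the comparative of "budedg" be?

budedgani

"budedg" has second-to-last letter 'd'. The stems whose second-to-last letter is 'd' (muwamodg → muwamodgani, serafodg → serafodgani, kapibudb → kapibudbani) add -ani.
So budedg → budedgani.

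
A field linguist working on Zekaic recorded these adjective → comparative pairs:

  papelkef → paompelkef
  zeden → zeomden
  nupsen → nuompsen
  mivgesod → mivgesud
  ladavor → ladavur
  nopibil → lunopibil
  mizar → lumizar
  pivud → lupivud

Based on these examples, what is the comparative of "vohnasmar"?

luvohnasmar

"vohnasmar" has last vowel 'a'. The one such stem in the data (mizar → lumizar) adds the prefix lu-, so the same rule applies.
So vohnasmar → luvohnasmar.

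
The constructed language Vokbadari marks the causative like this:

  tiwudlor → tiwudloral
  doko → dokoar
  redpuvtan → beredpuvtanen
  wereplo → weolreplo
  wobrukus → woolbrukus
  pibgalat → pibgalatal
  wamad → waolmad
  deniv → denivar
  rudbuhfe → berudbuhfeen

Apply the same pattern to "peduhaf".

peduhafal

"peduhaf" begins with p-. The one such stem in the data (pibgalat → pibgalatal) adds -al, so the same rule applies.
So peduhaf → peduhafal.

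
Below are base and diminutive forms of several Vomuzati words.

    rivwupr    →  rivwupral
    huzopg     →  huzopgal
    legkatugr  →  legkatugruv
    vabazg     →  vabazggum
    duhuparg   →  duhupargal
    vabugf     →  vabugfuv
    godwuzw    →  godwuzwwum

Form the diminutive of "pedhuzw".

rivwupr and legkatugr both end in -r yet inflect differently (rivwupral, legkatugruv), so the final letter is not what conditions the rule; the second-to-last letter is.
"pedhuzw" has second-to-last letter 'z'. The stems whose second-to-last letter is 'z' (godwuzw → godwuzwwum, vabazg → vabazggum) double the final consonant and add -um.
The other patterns: stems whose second-to-last letter is 'p' or 'r' add -al; stems whose second-to-last letter is 'g' add -uv.
So pedhuzw → pedhuzwwum.

pedhuzwwum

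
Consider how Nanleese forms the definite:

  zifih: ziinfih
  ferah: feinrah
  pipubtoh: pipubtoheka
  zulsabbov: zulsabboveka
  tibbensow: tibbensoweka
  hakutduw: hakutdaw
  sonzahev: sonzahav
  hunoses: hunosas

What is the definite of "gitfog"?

gitfogeka

zifih and pipubtoh both end in -h yet inflect differently (ziinfih, pipubtoheka), so the final letter is not what conditions the rule; the last vowel is.
"gitfog" has last vowel 'o'. The stems whose last vowel is 'o' (pipubtoh → pipubtoheka, zulsabbov → zulsabboveka, tibbensow → tibbensoweka) add -eka.
The other patterns: stems whose last vowel is 'a' or 'i' insert -in- after the first vowel; stems whose last vowel is 'e' or 'u' change the last vowel to 'a'.
So gitfog → gitfogeka.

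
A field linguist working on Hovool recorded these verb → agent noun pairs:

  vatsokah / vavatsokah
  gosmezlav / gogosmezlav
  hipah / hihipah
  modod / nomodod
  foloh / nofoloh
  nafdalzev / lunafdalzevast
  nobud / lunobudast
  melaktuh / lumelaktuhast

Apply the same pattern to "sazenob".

vatsokah and foloh both end in -h yet inflect differently (vavatsokah, nofoloh), so the final letter is not what conditions the rule; the last vowel is.
"sazenob" has last vowel 'o'. The stems whose last vowel is 'o' (modod → nomodod, foloh → nofoloh) add the prefix no-.
So sazenob → nosazenob.

nosazenob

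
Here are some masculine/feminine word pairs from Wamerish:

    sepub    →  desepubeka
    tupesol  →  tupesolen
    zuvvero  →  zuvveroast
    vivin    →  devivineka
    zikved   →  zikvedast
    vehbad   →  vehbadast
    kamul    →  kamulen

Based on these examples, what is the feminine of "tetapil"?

tetapilen

"tetapil" ends in -l. The stems ending in -l (kamul → kamulen, tupesol → tupesolen) add -en.
The other patterns: stems ending in -d or -o add -ast; stems ending in -b or -n add de- … -eka around the stem.
So tetapil → tetapilen.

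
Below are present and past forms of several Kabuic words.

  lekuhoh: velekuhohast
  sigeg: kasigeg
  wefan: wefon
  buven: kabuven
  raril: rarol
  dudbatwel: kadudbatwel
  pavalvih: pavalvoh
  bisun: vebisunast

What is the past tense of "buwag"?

buwog

dudbatwel and raril both end in -l yet inflect differently (kadudbatwel, rarol), so the final letter is not what conditions the rule; the last vowel is.
"buwag" has last vowel 'a'. The one such stem in the data (wefan → wefon) changes the last vowel to 'o' (as do raril, pavalvih), so the same rule applies.
The other patterns: stems whose last vowel is 'e' add the prefix ka-; stems whose last vowel is 'o' or 'u' add ve- … -ast around the stem.
So buwag → buwog.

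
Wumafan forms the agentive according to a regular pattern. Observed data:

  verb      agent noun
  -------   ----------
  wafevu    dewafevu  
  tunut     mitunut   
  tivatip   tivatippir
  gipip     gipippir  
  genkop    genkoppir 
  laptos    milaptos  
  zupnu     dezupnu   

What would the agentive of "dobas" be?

"dobas" ends in -s. The one such stem in the data (laptos → milaptos) adds the prefix mi-, so the same rule applies.
So dobas → midobas.

midobas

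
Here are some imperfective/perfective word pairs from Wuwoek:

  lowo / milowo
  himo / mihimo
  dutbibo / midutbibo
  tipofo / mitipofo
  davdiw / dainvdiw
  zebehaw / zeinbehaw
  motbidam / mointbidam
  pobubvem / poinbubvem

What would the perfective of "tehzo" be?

dutbibo and davdiw both begin with d- yet inflect differently (midutbibo, dainvdiw), so the first letter is not what conditions the rule; the final letter is.
"tehzo" ends in -o. The stems ending in -o (lowo → milowo, himo → mihimo, tipofo → mitipofo) add the prefix mi-.
The other pattern: stems ending in -m or -w insert -in- after the first vowel.
So tehzo → mitehzo.

mitehzo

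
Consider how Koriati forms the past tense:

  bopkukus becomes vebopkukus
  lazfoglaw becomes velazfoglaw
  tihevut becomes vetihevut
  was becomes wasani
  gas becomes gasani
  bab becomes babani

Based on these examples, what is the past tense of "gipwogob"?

vegipwogob

bopkukus and was both end in -s yet inflect differently (vebopkukus, wasani), so the final letter is not what conditions the rule; the number of vowels is.
"gipwogob" has 3 vowels. The stems with 3 vowels (bopkukus → vebopkukus, lazfoglaw → velazfoglaw, tihevut → vetihevut) add the prefix ve-.
The other pattern: stems with 1 vowel add -ani.
So gipwogob → vegipwogob.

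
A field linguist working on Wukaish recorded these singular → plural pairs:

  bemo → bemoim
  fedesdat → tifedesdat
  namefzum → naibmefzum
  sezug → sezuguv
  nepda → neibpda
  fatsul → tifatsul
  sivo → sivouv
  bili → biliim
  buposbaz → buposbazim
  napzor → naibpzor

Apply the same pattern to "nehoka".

neibhoka

"nehoka" begins with n-. The stems beginning with n- (namefzum → naibmefzum, nepda → neibpda, napzor → naibpzor) insert -ib- after the first vowel.
So nehoka → neibhoka.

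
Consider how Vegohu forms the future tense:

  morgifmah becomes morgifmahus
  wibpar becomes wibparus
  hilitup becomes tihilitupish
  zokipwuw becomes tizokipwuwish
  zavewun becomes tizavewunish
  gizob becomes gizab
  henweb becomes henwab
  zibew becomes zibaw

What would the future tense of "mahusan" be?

"mahusan" has last vowel 'a'. The stems whose last vowel is 'a' (morgifmah → morgifmahus, wibpar → wibparus) add -us.
So mahusan → mahusanus.

mahusanus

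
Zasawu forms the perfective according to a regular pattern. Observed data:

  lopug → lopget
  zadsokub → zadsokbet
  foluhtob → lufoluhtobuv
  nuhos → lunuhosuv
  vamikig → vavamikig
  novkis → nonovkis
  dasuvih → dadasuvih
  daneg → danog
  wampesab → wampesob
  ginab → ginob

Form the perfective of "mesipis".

memesipis

zadsokub and foluhtob both end in -b yet inflect differently (zadsokbet, lufoluhtobuv), so the final letter is not what conditions the rule; the last vowel is.
"mesipis" has last vowel 'i'. The stems whose last vowel is 'i' (vamikig → vavamikig, novkis → nonovkis, dasuvih → dadasuvih) repeat the first consonant+vowel as a prefix.
So mesipis → memesipis.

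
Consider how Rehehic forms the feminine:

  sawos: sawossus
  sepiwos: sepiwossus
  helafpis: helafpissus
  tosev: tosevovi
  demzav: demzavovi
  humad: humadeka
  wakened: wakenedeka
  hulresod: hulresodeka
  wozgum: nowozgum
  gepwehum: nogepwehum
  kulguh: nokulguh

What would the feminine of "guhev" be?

guhevovi

demzav and humad both have last vowel 'a' yet inflect differently (demzavovi, humadeka), so the last vowel is not what conditions the rule; the final letter is.
"guhev" ends in -v. The stems ending in -v (tosev → tosevovi, demzav → demzavovi) add -ovi.
So guhev → guhevovi.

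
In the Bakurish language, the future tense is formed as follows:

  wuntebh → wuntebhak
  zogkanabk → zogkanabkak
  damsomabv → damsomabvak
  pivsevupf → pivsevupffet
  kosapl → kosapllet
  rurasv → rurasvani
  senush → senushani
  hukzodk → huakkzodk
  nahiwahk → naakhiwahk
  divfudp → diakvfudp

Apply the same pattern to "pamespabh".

damsomabv and rurasv both end in -v yet inflect differently (damsomabvak, rurasvani), so the final letter is not what conditions the rule; the second-to-last letter is.
"pamespabh" has second-to-last letter 'b'. The stems whose second-to-last letter is 'b' (wuntebh → wuntebhak, zogkanabk → zogkanabkak, damsomabv → damsomabvak) add -ak.
The other patterns: stems whose second-to-last letter is 'p' double the final consonant and add -et; stems whose second-to-last letter is 's' add -ani; stems whose second-to-last letter is 'd' or 'h' insert -ak- after the first vowel.
So pamespabh → pamespabhak.

pamespabhak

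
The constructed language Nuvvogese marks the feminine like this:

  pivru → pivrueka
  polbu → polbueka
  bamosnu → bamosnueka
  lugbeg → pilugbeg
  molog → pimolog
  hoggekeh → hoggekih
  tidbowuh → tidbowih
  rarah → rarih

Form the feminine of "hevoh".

"hevoh" ends in -h. The stems ending in -h (hoggekeh → hoggekih, tidbowuh → tidbowih, rarah → rarih) change the last vowel to 'i'.
So hevoh → hevih.

hevih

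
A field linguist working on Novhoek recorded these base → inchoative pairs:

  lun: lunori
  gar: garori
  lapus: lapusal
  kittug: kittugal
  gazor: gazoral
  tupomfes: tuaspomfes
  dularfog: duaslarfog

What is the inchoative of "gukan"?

gukanal

gar and gazor both end in -r yet inflect differently (garori, gazoral), so the final letter is not what conditions the rule; the number of vowels is.
"gukan" has 2 vowels. The stems with 2 vowels (lapus → lapusal, kittug → kittugal, gazor → gazoral) add -al.
So gukan → gukanal.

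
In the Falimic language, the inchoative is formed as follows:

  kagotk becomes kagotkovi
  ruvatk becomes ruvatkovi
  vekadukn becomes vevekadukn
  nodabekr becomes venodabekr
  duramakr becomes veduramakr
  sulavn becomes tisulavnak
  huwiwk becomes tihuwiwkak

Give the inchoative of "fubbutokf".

vefubbutokf

vekadukn and sulavn both end in -n yet inflect differently (vevekadukn, tisulavnak), so the final letter is not what conditions the rule; the second-to-last letter is.
"fubbutokf" has second-to-last letter 'k'. The stems whose second-to-last letter is 'k' (vekadukn → vevekadukn, nodabekr → venodabekr, duramakr → veduramakr) add the prefix ve-.
So fubbutokf → vefubbutokf.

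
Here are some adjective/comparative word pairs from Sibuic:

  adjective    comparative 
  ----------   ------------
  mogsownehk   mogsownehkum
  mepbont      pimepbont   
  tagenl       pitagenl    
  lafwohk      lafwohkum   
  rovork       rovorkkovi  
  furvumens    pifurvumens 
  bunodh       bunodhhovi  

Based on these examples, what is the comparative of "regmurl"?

regmurllovi

lafwohk and rovork both end in -k yet inflect differently (lafwohkum, rovorkkovi), so the final letter is not what conditions the rule; the second-to-last letter is.
"regmurl" has second-to-last letter 'r'. The one such stem in the data (rovork → rovorkkovi) doubles the final consonant and adds -ovi (as does bunodh), so the same rule applies.
So regmurl → regmurllovi.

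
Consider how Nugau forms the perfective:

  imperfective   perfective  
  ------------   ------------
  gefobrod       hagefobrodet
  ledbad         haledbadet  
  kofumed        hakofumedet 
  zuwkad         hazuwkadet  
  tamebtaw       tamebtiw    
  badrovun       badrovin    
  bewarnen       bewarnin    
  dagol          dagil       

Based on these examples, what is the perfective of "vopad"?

ledbad and tamebtaw both have last vowel 'a' yet inflect differently (haledbadet, tamebtiw), so the last vowel is not what conditions the rule; the final letter is.
"vopad" ends in -d. The stems ending in -d (gefobrod → hagefobrodet, ledbad → haledbadet, kofumed → hakofumedet) add ha- … -et around the stem.
So vopad → havopadet.

havopadet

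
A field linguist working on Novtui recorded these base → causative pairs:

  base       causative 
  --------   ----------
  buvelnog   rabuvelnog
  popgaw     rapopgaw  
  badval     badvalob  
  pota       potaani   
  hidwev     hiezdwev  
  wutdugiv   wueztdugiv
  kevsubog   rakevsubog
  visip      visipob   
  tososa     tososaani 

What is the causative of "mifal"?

wutdugiv and visip both have last vowel 'i' yet inflect differently (wueztdugiv, visipob), so the last vowel is not what conditions the rule; the final letter is.
"mifal" ends in -l. The one such stem in the data (badval → badvalob) adds -ob, so the same rule applies.
The other patterns: stems ending in -v insert -ez- after the first vowel; stems ending in -a add -ani; stems ending in -g or -w add the prefix ra-.
So mifal → mifalob.

mifalob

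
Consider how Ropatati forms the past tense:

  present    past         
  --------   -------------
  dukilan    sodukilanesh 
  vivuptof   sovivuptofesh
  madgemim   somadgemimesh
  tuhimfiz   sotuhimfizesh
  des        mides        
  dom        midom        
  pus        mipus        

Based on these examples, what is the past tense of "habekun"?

"habekun" has 3 vowels. The stems with 3 vowels (dukilan → sodukilanesh, vivuptof → sovivuptofesh, madgemim → somadgemimesh) add so- … -esh around the stem.
The other pattern: stems with 1 vowel add the prefix mi-.
So habekun → sohabekunesh.

sohabekunesh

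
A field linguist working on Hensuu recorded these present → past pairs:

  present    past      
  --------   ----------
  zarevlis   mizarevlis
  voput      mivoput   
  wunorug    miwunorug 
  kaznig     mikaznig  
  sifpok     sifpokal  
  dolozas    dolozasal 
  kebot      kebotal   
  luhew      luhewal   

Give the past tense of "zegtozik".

mizegtozik

zarevlis and dolozas both end in -s yet inflect differently (mizarevlis, dolozasal), so the final letter is not what conditions the rule; the last vowel is.
"zegtozik" has last vowel 'i'. The stems whose last vowel is 'i' (zarevlis → mizarevlis, kaznig → mikaznig) add the prefix mi-.
So zegtozik → mizegtozik.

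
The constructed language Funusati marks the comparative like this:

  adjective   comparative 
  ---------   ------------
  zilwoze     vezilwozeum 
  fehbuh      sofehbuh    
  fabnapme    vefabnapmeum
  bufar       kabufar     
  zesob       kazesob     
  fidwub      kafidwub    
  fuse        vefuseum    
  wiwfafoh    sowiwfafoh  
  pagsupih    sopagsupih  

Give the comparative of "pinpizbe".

"pinpizbe" ends in -e. The stems ending in -e (zilwoze → vezilwozeum, fuse → vefuseum, fabnapme → vefabnapmeum) add ve- … -um around the stem.
The other patterns: stems ending in -h add the prefix so-; stems ending in -b or -r add the prefix ka-.
So pinpizbe → vepinpizbeum.

vepinpizbeum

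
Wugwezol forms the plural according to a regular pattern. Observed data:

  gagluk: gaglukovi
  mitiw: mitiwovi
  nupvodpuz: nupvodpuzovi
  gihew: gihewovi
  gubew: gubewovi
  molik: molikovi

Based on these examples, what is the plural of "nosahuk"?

Every pair shown (gagluk → gaglukovi, mitiw → mitiwovi, nupvodpuz → nupvodpuzovi, …) follows the same rule: add -ovi.
So nosahuk → nosahukovi.

nosahukovi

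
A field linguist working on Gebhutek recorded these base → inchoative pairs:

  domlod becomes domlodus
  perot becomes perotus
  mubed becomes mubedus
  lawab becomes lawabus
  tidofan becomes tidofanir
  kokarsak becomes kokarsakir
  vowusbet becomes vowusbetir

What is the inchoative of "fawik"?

fawikus

"fawik" has 2 vowels. The stems with 2 vowels (domlod → domlodus, perot → perotus, mubed → mubedus) add -us.
The other pattern: stems with 3 vowels add -ir.
So fawik → fawikus.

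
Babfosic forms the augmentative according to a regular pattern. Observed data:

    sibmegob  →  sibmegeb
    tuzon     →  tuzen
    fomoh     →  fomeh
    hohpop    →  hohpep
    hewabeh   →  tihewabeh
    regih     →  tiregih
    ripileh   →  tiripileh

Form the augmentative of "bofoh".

bofeh

"bofoh" has last vowel 'o'. The stems whose last vowel is 'o' (sibmegob → sibmegeb, tuzon → tuzen, fomoh → fomeh) change the last vowel to 'e'.
The other pattern: stems whose last vowel is 'e' or 'i' add the prefix ti-.
So bofoh → bofeh.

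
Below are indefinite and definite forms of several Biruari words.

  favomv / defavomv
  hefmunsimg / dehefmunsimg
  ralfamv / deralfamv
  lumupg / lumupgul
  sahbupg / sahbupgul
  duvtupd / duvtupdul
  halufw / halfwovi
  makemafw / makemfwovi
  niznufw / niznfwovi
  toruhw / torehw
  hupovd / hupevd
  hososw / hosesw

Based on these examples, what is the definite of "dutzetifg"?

hefmunsimg and lumupg both end in -g yet inflect differently (dehefmunsimg, lumupgul), so the final letter is not what conditions the rule; the second-to-last letter is.
"dutzetifg" has second-to-last letter 'f'. The stems whose second-to-last letter is 'f' (halufw → halfwovi, makemafw → makemfwovi, niznufw → niznfwovi) delete the last vowel and add -ovi.
So dutzetifg → dutzetfgovi.

dutzetfgovi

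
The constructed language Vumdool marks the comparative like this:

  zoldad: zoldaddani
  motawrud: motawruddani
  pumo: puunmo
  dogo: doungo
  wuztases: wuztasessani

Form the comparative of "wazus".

wazussani

pumo and zoldad both have 2 vowels yet inflect differently (puunmo, zoldaddani), so the number of vowels is not what conditions the rule; whether the stem ends in a vowel or a consonant is.
"wazus" ends in a consonant. The stems ending in a consonant (wuztases → wuztasessani, zoldad → zoldaddani, motawrud → motawruddani) double the final consonant and add -ani.
So wazus → wazussani.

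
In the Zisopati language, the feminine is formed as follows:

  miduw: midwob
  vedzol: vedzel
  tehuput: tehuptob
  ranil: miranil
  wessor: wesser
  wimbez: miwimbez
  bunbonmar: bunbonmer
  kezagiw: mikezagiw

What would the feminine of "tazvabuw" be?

"tazvabuw" has last vowel 'u'. The stems whose last vowel is 'u' (tehuput → tehuptob, miduw → midwob) delete the last vowel and add -ob.
So tazvabuw → tazvabwob.

tazvabwob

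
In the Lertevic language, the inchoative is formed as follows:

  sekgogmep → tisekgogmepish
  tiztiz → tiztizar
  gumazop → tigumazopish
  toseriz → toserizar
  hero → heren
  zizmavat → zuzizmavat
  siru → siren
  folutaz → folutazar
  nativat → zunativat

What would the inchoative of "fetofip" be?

hero and gumazop both have last vowel 'o' yet inflect differently (heren, tigumazopish), so the last vowel is not what conditions the rule; the final letter is.
"fetofip" ends in -p. The stems ending in -p (sekgogmep → tisekgogmepish, gumazop → tigumazopish) add ti- … -ish around the stem.
The other patterns: stems ending in -o or -u drop the final letter and add -en; stems ending in -z add -ar; stems ending in -t add the prefix zu-.
So fetofip → tifetofipish.

tifetofipish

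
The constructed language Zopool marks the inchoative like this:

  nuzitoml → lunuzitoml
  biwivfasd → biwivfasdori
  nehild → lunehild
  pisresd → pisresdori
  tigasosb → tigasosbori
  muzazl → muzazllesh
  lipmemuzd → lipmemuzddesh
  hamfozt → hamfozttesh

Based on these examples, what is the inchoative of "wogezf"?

pisresd and lipmemuzd both end in -d yet inflect differently (pisresdori, lipmemuzddesh), so the final letter is not what conditions the rule; the second-to-last letter is.
"wogezf" has second-to-last letter 'z'. The stems whose second-to-last letter is 'z' (hamfozt → hamfozttesh, lipmemuzd → lipmemuzddesh, muzazl → muzazllesh) double the final consonant and add -esh.
So wogezf → wogezffesh.

wogezffesh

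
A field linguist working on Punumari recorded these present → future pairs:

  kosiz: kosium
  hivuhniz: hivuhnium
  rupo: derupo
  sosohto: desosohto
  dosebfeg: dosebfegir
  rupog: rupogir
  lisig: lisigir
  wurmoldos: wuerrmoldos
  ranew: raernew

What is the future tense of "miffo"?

demiffo

"miffo" ends in -o. The stems ending in -o (rupo → derupo, sosohto → desosohto) add the prefix de-.
The other patterns: stems ending in -z drop the final letter and add -um; stems ending in -g add -ir; stems ending in -s or -w insert -er- after the first vowel.
So miffo → demiffo.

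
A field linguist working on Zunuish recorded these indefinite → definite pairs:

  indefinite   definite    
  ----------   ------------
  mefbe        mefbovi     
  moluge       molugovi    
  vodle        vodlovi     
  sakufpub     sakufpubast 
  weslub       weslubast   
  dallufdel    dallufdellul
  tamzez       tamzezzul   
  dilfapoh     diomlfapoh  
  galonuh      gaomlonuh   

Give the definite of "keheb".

mefbe and dallufdel both have last vowel 'e' yet inflect differently (mefbovi, dallufdellul), so the last vowel is not what conditions the rule; the final letter is.
"keheb" ends in -b. The stems ending in -b (sakufpub → sakufpubast, weslub → weslubast) add -ast.
The other patterns: stems ending in -e drop the final letter and add -ovi; stems ending in -l or -z double the final consonant and add -ul; stems ending in -h insert -om- after the first vowel.
So keheb → kehebast.

kehebast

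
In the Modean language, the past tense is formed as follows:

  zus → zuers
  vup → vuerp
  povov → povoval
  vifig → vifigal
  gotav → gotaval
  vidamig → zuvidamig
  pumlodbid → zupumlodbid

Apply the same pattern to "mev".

"mev" has 1 vowel. The stems with 1 vowel (vup → vuerp, zus → zuers) insert -er- after the first vowel.
So mev → meerv.

meerv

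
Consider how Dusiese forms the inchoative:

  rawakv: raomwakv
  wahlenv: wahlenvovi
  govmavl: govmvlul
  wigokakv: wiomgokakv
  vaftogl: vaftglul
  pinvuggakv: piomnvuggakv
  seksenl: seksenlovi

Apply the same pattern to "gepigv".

gepgvul

wahlenv and pinvuggakv both end in -v yet inflect differently (wahlenvovi, piomnvuggakv), so the final letter is not what conditions the rule; the second-to-last letter is.
"gepigv" has second-to-last letter 'g'. The one such stem in the data (vaftogl → vaftglul) deletes the last vowel and adds -ul (as does govmavl), so the same rule applies.
So gepigv → gepgvul.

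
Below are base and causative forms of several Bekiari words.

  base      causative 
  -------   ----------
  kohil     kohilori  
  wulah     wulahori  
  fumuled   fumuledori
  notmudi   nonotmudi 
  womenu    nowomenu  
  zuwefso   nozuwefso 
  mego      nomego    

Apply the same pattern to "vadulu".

novadulu

kohil and notmudi both have last vowel 'i' yet inflect differently (kohilori, nonotmudi), so the last vowel is not what conditions the rule; whether the stem ends in a vowel or a consonant is.
"vadulu" ends in a vowel. The stems ending in a vowel (notmudi → nonotmudi, womenu → nowomenu, zuwefso → nozuwefso) add the prefix no-.
So vadulu → novadulu.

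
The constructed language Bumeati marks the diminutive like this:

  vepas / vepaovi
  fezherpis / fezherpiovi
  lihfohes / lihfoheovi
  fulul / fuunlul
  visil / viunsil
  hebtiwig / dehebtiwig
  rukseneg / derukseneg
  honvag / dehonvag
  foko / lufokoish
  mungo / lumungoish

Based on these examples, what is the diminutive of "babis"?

"babis" ends in -s. The stems ending in -s (vepas → vepaovi, fezherpis → fezherpiovi, lihfohes → lihfoheovi) drop the final letter and add -ovi.
So babis → babiovi.

babiovi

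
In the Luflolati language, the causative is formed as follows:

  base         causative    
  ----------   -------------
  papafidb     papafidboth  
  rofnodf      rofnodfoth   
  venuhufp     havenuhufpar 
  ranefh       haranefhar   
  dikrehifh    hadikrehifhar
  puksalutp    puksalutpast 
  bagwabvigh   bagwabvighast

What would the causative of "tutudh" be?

tutudhoth

venuhufp and puksalutp both end in -p yet inflect differently (havenuhufpar, puksalutpast), so the final letter is not what conditions the rule; the second-to-last letter is.
"tutudh" has second-to-last letter 'd'. The stems whose second-to-last letter is 'd' (papafidb → papafidboth, rofnodf → rofnodfoth) add -oth.
The other patterns: stems whose second-to-last letter is 'f' add ha- … -ar around the stem; stems whose second-to-last letter is 'g' or 't' add -ast.
So tutudh → tutudhoth.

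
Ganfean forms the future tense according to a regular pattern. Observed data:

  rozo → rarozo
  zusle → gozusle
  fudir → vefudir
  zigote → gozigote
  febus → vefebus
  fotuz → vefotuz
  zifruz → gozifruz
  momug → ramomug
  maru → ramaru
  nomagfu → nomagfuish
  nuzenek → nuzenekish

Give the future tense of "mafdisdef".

ramafdisdef

fotuz and zifruz both end in -z yet inflect differently (vefotuz, gozifruz), so the final letter is not what conditions the rule; the first letter is.
"mafdisdef" begins with m-. The stems beginning with m- (momug → ramomug, maru → ramaru) add the prefix ra-.
The other patterns: stems beginning with n- add -ish; stems beginning with f- add the prefix ve-; stems beginning with z- add the prefix go-.
So mafdisdef → ramafdisdef.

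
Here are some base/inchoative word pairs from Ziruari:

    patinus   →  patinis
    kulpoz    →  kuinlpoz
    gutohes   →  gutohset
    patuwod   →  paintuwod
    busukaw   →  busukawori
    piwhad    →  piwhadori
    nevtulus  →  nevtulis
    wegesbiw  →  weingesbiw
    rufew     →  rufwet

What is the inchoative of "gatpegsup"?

busukaw and wegesbiw both end in -w yet inflect differently (busukawori, weingesbiw), so the final letter is not what conditions the rule; the last vowel is.
"gatpegsup" has last vowel 'u'. The stems whose last vowel is 'u' (patinus → patinis, nevtulus → nevtulis) change the last vowel to 'i'.
So gatpegsup → gatpegsip.

gatpegsip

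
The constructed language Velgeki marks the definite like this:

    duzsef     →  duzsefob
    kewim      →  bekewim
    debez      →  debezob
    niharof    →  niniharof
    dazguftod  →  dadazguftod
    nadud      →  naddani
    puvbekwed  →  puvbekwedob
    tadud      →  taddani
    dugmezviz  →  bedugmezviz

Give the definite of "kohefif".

bekohefif

debez and dugmezviz both end in -z yet inflect differently (debezob, bedugmezviz), so the final letter is not what conditions the rule; the last vowel is.
"kohefif" has last vowel 'i'. The stems whose last vowel is 'i' (dugmezviz → bedugmezviz, kewim → bekewim) add the prefix be-.
The other patterns: stems whose last vowel is 'e' add -ob; stems whose last vowel is 'u' delete the last vowel and add -ani; stems whose last vowel is 'o' repeat the first consonant+vowel as a prefix.
So kohefif → bekohefif.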